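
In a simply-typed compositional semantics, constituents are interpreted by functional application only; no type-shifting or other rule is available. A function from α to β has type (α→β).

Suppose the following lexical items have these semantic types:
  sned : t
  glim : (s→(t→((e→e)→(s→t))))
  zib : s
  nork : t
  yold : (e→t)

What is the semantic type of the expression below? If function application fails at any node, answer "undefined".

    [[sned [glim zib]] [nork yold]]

undefined

[glim zib]: glim is (s→(t→((e→e)→(s→t)))), zib is s; result (t→((e→e)→(s→t))).
[sned [glim zib]]: [glim zib] is (t→((e→e)→(s→t))), sned is t; result ((e→e)→(s→t)).
[nork yold]: t with (e→t) — neither is a function whose domain matches the other; composition fails here.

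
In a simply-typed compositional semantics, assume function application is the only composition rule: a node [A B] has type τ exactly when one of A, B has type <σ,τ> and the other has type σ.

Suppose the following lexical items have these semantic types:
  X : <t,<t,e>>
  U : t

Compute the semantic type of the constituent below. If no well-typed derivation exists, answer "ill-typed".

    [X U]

<t,e>

[X U]: X is <t,<t,e>>, U is t; result <t,e>.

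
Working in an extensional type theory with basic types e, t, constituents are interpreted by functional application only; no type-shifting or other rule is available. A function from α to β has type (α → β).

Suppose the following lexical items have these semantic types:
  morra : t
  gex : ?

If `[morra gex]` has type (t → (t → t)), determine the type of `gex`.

At [morra gex] (required: (t → (t → t))): morra is t, which is not a function with range (t → (t → t)); hence gex is the functor — type (t → (t → (t → t))).

(t → (t → (t → t)))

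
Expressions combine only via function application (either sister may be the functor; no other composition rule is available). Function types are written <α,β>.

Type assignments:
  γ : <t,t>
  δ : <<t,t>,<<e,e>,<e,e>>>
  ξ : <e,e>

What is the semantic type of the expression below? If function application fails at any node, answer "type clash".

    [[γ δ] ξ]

[γ δ]: <<t,t>,<<e,e>,<e,e>>> applied to <t,t> yields <<e,e>,<e,e>>.
[[γ δ] ξ]: <<e,e>,<e,e>> applied to <e,e> yields <e,e>.

<e,e>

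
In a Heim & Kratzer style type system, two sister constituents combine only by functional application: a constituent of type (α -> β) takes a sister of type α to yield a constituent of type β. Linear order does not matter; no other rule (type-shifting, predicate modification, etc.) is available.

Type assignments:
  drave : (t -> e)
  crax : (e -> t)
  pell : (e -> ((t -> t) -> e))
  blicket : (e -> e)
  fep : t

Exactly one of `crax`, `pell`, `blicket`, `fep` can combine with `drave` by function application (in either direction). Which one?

crax : (e -> t) — no; drave wants t, and crax wants e.
pell : (e -> ((t -> t) -> e)) — no; drave wants t, and pell wants e.
blicket : (e -> e) — no; drave wants t, and blicket wants e.
fep — combines: drave : (t -> e) takes fep : t as argument, giving e.

fep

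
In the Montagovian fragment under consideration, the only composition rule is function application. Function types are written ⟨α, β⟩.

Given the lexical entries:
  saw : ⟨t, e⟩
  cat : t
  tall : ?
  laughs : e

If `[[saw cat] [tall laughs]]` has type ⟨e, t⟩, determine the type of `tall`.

[[saw cat] [tall laughs]] is required to be ⟨e, t⟩. [saw cat] : e cannot yield ⟨e, t⟩ as functor, so [tall laughs] : ⟨e, ⟨e, t⟩⟩.
[tall laughs] is required to be ⟨e, ⟨e, t⟩⟩. laughs : e cannot yield ⟨e, ⟨e, t⟩⟩ as functor, so tall : ⟨e, ⟨e, ⟨e, t⟩⟩⟩.

⟨e, ⟨e, ⟨e, t⟩⟩⟩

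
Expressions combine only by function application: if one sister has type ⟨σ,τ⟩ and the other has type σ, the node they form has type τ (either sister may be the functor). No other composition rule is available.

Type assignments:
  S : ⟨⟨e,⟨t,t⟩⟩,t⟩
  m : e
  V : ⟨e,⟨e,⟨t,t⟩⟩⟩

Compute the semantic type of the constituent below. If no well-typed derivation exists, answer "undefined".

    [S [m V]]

[m V] — V of type ⟨e,⟨e,⟨t,t⟩⟩⟩ combines with m of type e: type ⟨e,⟨t,t⟩⟩.
[S [m V]] — S of type ⟨⟨e,⟨t,t⟩⟩,t⟩ combines with [m V] of type ⟨e,⟨t,t⟩⟩: type t.

t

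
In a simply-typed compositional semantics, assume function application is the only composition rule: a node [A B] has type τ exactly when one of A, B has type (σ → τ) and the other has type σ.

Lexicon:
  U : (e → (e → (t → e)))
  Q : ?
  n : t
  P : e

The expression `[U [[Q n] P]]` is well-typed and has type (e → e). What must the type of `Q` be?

(t → (e → ((e → (e → (t → e))) → (e → e))))

[U [[Q n] P]] is required to be (e → e). U : (e → (e → (t → e))) cannot yield (e → e) as functor, so [[Q n] P] : ((e → (e → (t → e))) → (e → e)).
[[Q n] P] is required to be ((e → (e → (t → e))) → (e → e)). P : e cannot yield ((e → (e → (t → e))) → (e → e)) as functor, so [Q n] : (e → ((e → (e → (t → e))) → (e → e))).
[Q n] is required to be (e → ((e → (e → (t → e))) → (e → e))). n : t cannot yield (e → ((e → (e → (t → e))) → (e → e))) as functor, so Q : (t → (e → ((e → (e → (t → e))) → (e → e)))).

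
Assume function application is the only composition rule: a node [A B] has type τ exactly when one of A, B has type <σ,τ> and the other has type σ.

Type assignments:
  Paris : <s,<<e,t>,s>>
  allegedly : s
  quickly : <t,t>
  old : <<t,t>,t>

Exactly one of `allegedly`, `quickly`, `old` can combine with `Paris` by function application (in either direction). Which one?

allegedly — combines: Paris : <s,<<e,t>,s>> takes allegedly : s as argument, giving <<e,t>,s>.
quickly : <t,t> — does not combine with Paris.
old : <<t,t>,t> — does not combine with Paris.

allegedly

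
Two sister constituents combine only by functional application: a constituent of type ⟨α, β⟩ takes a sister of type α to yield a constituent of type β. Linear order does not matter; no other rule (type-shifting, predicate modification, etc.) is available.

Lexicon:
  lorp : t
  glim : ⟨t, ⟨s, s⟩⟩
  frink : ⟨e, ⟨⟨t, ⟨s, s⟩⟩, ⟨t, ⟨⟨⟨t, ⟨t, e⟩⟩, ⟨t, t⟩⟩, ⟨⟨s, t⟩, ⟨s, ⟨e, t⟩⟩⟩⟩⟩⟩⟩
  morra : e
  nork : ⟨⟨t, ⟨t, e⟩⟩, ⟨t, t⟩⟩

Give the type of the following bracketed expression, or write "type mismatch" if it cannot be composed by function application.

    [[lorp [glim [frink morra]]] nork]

[frink morra]: functor frink : ⟨e, ⟨⟨t, ⟨s, s⟩⟩, ⟨t, ⟨⟨⟨t, ⟨t, e⟩⟩, ⟨t, t⟩⟩, ⟨⟨s, t⟩, ⟨s, ⟨e, t⟩⟩⟩⟩⟩⟩⟩, argument morra : e; result ⟨⟨t, ⟨s, s⟩⟩, ⟨t, ⟨⟨⟨t, ⟨t, e⟩⟩, ⟨t, t⟩⟩, ⟨⟨s, t⟩, ⟨s, ⟨e, t⟩⟩⟩⟩⟩⟩.
[glim [frink morra]]: functor [frink morra] : ⟨⟨t, ⟨s, s⟩⟩, ⟨t, ⟨⟨⟨t, ⟨t, e⟩⟩, ⟨t, t⟩⟩, ⟨⟨s, t⟩, ⟨s, ⟨e, t⟩⟩⟩⟩⟩⟩, argument glim : ⟨t, ⟨s, s⟩⟩; result ⟨t, ⟨⟨⟨t, ⟨t, e⟩⟩, ⟨t, t⟩⟩, ⟨⟨s, t⟩, ⟨s, ⟨e, t⟩⟩⟩⟩⟩.
[lorp [glim [frink morra]]]: functor [glim [frink morra]] : ⟨t, ⟨⟨⟨t, ⟨t, e⟩⟩, ⟨t, t⟩⟩, ⟨⟨s, t⟩, ⟨s, ⟨e, t⟩⟩⟩⟩⟩, argument lorp : t; result ⟨⟨⟨t, ⟨t, e⟩⟩, ⟨t, t⟩⟩, ⟨⟨s, t⟩, ⟨s, ⟨e, t⟩⟩⟩⟩.
[[lorp [glim [frink morra]]] nork]: functor [lorp [glim [frink morra]]] : ⟨⟨⟨t, ⟨t, e⟩⟩, ⟨t, t⟩⟩, ⟨⟨s, t⟩, ⟨s, ⟨e, t⟩⟩⟩⟩, argument nork : ⟨⟨t, ⟨t, e⟩⟩, ⟨t, t⟩⟩; result ⟨⟨s, t⟩, ⟨s, ⟨e, t⟩⟩⟩.

⟨⟨s, t⟩, ⟨s, ⟨e, t⟩⟩⟩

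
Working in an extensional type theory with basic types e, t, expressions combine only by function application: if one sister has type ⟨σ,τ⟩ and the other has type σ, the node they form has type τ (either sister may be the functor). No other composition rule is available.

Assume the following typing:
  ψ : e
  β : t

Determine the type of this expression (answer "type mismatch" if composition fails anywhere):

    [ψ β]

[ψ β]: e and t cannot combine by function application — type clash.

type mismatch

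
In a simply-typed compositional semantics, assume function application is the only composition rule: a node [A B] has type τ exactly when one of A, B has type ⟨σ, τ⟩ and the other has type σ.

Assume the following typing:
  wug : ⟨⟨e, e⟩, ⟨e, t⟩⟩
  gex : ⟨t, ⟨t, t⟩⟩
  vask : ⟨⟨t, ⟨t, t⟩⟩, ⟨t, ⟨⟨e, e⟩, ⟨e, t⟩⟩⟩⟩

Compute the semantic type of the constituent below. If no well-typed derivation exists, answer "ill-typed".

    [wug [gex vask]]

ill-typed

[gex vask]: functor vask : ⟨⟨t, ⟨t, t⟩⟩, ⟨t, ⟨⟨e, e⟩, ⟨e, t⟩⟩⟩⟩, argument gex : ⟨t, ⟨t, t⟩⟩; result ⟨t, ⟨⟨e, e⟩, ⟨e, t⟩⟩⟩.
[wug [gex vask]]: ⟨⟨e, e⟩, ⟨e, t⟩⟩ and ⟨t, ⟨⟨e, e⟩, ⟨e, t⟩⟩⟩ cannot combine by function application — type clash.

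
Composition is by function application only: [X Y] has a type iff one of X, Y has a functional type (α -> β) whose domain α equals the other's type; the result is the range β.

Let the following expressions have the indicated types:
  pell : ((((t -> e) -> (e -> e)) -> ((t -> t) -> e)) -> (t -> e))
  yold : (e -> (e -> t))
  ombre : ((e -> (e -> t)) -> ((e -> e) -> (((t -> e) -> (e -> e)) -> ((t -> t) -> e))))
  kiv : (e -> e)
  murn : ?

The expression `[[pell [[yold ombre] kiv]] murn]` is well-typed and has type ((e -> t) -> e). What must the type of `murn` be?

((t -> e) -> ((e -> t) -> e))

[[pell [[yold ombre] kiv]] murn] must have type ((e -> t) -> e). The sister [pell [[yold ombre] kiv]] has type (t -> e); that is not a function onto ((e -> t) -> e), so murn must be the functor, of type ((t -> e) -> ((e -> t) -> e)).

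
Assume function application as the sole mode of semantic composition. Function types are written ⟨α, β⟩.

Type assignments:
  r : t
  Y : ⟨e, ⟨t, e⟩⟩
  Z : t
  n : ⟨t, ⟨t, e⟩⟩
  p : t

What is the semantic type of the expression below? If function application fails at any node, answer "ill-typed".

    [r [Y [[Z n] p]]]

e

[Z n]: functor n : ⟨t, ⟨t, e⟩⟩, argument Z : t; result ⟨t, e⟩.
[[Z n] p]: functor [Z n] : ⟨t, e⟩, argument p : t; result e.
[Y [[Z n] p]]: functor Y : ⟨e, ⟨t, e⟩⟩, argument [[Z n] p] : e; result ⟨t, e⟩.
[r [Y [[Z n] p]]]: functor [Y [[Z n] p]] : ⟨t, e⟩, argument r : t; result e.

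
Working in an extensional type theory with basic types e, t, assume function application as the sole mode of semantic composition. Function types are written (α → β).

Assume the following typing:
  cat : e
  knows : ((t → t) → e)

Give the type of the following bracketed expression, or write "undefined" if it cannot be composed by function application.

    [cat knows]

[cat knows]: e with ((t → t) → e) — neither is a function whose domain matches the other; composition fails here.

undefined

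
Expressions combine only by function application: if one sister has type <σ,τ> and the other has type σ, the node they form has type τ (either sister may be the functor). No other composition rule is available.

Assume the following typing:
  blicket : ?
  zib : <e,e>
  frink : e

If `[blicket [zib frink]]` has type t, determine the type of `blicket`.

For [blicket [zib frink]] to have type t with [zib frink] of type e, blicket must be the function: blicket : <e,t>.

<e,t>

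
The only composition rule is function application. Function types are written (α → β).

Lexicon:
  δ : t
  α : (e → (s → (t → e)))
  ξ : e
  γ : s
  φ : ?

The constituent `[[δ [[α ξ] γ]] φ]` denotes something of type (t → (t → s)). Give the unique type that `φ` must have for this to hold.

(e → (t → (t → s)))

[[δ [[α ξ] γ]] φ] must have type (t → (t → s)). The sister [δ [[α ξ] γ]] has type e; that is not a function onto (t → (t → s)), so φ must be the functor, of type (e → (t → (t → s))).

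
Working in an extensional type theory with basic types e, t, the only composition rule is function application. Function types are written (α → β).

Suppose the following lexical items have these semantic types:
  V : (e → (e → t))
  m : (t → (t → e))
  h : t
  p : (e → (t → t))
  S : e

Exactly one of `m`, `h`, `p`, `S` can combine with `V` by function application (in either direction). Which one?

S

m : (t → (t → e)) — no; V wants e, and m wants t.
h : t — no; V wants e, and h wants nothing (atomic).
p : (e → (t → t)) — no; V wants e, and p wants e.
S — combines: V : (e → (e → t)) takes S : e as argument, giving (e → t).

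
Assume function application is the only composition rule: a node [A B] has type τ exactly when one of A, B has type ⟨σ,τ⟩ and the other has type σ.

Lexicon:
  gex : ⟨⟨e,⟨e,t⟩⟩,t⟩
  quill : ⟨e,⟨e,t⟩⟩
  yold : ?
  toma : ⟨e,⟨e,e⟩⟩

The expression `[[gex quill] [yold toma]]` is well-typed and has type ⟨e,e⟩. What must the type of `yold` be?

[[gex quill] [yold toma]] must have type ⟨e,e⟩. The sister [gex quill] has type t; that is not a function onto ⟨e,e⟩, so [yold toma] must be the functor, of type ⟨t,⟨e,e⟩⟩.
[yold toma] must have type ⟨t,⟨e,e⟩⟩. The sister toma has type ⟨e,⟨e,e⟩⟩; that is not a function onto ⟨t,⟨e,e⟩⟩, so yold must be the functor, of type ⟨⟨e,⟨e,e⟩⟩,⟨t,⟨e,e⟩⟩⟩.

⟨⟨e,⟨e,e⟩⟩,⟨t,⟨e,e⟩⟩⟩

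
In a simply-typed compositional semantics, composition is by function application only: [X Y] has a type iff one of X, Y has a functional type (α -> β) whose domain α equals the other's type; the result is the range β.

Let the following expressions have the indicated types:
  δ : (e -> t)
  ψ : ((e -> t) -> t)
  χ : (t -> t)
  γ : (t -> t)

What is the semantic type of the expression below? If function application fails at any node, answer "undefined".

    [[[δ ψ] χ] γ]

t

[δ ψ]: functor ψ : ((e -> t) -> t), argument δ : (e -> t); result t.
[[δ ψ] χ]: functor χ : (t -> t), argument [δ ψ] : t; result t.
[[[δ ψ] χ] γ]: functor γ : (t -> t), argument [[δ ψ] χ] : t; result t.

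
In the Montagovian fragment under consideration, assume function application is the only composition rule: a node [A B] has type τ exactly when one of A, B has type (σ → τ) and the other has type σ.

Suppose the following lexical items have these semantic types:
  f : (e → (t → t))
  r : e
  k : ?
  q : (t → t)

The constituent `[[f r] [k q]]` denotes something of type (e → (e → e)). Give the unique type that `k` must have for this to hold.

((t → t) → ((t → t) → (e → (e → e))))

[[f r] [k q]] is required to be (e → (e → e)). [f r] : (t → t) cannot yield (e → (e → e)) as functor, so [k q] : ((t → t) → (e → (e → e))).
[k q] is required to be ((t → t) → (e → (e → e))). q : (t → t) cannot yield ((t → t) → (e → (e → e))) as functor, so k : ((t → t) → ((t → t) → (e → (e → e)))).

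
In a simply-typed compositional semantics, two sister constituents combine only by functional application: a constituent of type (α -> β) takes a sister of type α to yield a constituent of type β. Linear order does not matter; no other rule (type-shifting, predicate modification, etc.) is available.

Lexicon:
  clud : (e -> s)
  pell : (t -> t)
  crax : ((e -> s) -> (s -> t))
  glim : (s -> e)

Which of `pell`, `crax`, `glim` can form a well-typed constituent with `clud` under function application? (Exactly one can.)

pell : (t -> t) — clud needs e; pell needs t; neither fits.
crax — combines: crax : ((e -> s) -> (s -> t)) takes clud : (e -> s) as argument, giving (s -> t).
glim : (s -> e) — clud needs e; glim needs s; neither fits.

crax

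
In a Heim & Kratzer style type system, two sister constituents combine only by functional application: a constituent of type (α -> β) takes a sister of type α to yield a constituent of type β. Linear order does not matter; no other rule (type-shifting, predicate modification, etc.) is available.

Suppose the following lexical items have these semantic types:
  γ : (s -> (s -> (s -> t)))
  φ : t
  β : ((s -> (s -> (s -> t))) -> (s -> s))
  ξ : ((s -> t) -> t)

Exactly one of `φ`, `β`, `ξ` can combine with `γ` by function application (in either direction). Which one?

φ : t — does not combine with γ.
β — combines: β : ((s -> (s -> (s -> t))) -> (s -> s)) takes γ : (s -> (s -> (s -> t))) as argument, giving (s -> s).
ξ : ((s -> t) -> t) — does not combine with γ.

β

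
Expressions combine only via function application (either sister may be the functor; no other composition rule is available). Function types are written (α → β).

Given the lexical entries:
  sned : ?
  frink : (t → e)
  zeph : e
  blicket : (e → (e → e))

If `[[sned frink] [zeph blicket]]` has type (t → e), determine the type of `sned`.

((t → e) → ((e → e) → (t → e)))

[[sned frink] [zeph blicket]] must have type (t → e). The sister [zeph blicket] has type (e → e); that is not a function onto (t → e), so [sned frink] must be the functor, of type ((e → e) → (t → e)).
[sned frink] must have type ((e → e) → (t → e)). The sister frink has type (t → e); that is not a function onto ((e → e) → (t → e)), so sned must be the functor, of type ((t → e) → ((e → e) → (t → e))).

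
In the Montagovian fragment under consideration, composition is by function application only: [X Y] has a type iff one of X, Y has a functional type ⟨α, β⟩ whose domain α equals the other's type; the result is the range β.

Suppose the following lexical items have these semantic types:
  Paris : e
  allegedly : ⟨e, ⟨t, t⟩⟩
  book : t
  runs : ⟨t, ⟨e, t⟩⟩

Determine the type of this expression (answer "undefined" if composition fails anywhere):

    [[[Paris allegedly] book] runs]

⟨e, t⟩

[Paris allegedly]: functor allegedly : ⟨e, ⟨t, t⟩⟩, argument Paris : e; result ⟨t, t⟩.
[[Paris allegedly] book]: functor [Paris allegedly] : ⟨t, t⟩, argument book : t; result t.
[[[Paris allegedly] book] runs]: functor runs : ⟨t, ⟨e, t⟩⟩, argument [[Paris allegedly] book] : t; result ⟨e, t⟩.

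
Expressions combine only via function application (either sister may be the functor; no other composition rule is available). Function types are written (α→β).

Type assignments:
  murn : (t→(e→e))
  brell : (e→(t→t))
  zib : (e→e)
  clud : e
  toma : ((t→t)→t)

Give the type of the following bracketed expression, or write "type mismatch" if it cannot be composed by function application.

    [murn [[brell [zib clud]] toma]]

[zib clud]: zib is (e→e), clud is e; result e.
[brell [zib clud]]: brell is (e→(t→t)), [zib clud] is e; result (t→t).
[[brell [zib clud]] toma]: toma is ((t→t)→t), [brell [zib clud]] is (t→t); result t.
[murn [[brell [zib clud]] toma]]: murn is (t→(e→e)), [[brell [zib clud]] toma] is t; result (e→e).

(e→e)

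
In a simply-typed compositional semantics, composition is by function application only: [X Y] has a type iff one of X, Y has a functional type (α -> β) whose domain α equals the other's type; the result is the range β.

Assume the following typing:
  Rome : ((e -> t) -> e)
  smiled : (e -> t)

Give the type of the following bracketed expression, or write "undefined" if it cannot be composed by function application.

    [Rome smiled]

[Rome smiled] — Rome of type ((e -> t) -> e) combines with smiled of type (e -> t): type e.

e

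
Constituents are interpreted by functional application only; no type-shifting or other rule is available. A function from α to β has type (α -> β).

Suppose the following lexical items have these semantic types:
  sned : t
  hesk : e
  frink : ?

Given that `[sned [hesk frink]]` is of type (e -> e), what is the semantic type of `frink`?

[sned [hesk frink]] must have type (e -> e). The sister sned has type t; that is not a function onto (e -> e), so [hesk frink] must be the functor, of type (t -> (e -> e)).
[hesk frink] must have type (t -> (e -> e)). The sister hesk has type e; that is not a function onto (t -> (e -> e)), so frink must be the functor, of type (e -> (t -> (e -> e))).

(e -> (t -> (e -> e)))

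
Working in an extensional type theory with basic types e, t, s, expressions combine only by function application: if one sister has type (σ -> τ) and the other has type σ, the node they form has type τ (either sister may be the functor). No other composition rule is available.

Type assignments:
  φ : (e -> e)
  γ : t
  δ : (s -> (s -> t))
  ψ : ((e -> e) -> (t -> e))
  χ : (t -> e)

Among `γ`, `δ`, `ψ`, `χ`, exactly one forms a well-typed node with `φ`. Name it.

ψ

γ : t — does not combine with φ.
δ : (s -> (s -> t)) — does not combine with φ.
ψ — combines: ψ : ((e -> e) -> (t -> e)) takes φ : (e -> e) as argument, giving (t -> e).
χ : (t -> e) — does not combine with φ.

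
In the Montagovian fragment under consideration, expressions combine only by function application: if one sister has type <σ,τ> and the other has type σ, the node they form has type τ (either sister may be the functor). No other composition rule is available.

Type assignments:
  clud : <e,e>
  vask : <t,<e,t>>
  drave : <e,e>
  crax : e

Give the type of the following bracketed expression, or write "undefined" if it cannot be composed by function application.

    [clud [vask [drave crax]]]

[drave crax]: drave is <e,e>, crax is e; result e.
At [vask [drave crax]]: neither <t,<e,t>> nor e can take the other as argument; the node is ill-typed.

undefined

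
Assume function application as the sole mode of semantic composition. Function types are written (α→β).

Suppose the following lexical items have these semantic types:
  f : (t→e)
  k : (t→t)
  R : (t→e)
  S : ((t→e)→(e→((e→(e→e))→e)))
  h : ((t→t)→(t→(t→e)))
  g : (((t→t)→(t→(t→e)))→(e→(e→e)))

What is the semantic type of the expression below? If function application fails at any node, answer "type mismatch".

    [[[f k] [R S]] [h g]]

[f k]: (t→e) and (t→t) cannot combine by function application — type clash.

type mismatch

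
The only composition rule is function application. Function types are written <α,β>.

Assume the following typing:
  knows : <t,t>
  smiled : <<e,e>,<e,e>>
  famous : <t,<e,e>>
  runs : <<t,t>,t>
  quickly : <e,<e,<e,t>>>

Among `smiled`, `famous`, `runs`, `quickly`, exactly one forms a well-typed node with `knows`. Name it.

runs

smiled : <<e,e>,<e,e>> — no; knows wants t, and smiled wants <e,e>.
famous : <t,<e,e>> — no; knows wants t, and famous wants t.
runs — combines: runs : <<t,t>,t> takes knows : <t,t> as argument, giving t.
quickly : <e,<e,<e,t>>> — no; knows wants t, and quickly wants e.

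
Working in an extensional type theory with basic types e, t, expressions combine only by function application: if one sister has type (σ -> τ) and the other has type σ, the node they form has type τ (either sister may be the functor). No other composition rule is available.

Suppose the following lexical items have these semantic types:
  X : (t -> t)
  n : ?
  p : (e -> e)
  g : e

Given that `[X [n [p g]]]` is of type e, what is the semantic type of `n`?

(e -> ((t -> t) -> e))

For [X [n [p g]]] to have type e with X of type (t -> t), [n [p g]] must be the function: [n [p g]] : ((t -> t) -> e).
For [n [p g]] to have type ((t -> t) -> e) with [p g] of type e, n must be the function: n : (e -> ((t -> t) -> e)).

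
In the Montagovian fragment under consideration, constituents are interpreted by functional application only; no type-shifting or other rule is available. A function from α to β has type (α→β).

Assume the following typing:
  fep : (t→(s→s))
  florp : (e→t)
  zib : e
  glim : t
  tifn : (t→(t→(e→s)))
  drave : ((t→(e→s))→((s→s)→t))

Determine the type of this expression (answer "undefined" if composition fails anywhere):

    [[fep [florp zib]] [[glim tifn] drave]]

[florp zib] — florp of type (e→t) combines with zib of type e: type t.
[fep [florp zib]] — fep of type (t→(s→s)) combines with [florp zib] of type t: type (s→s).
[glim tifn] — tifn of type (t→(t→(e→s))) combines with glim of type t: type (t→(e→s)).
[[glim tifn] drave] — drave of type ((t→(e→s))→((s→s)→t)) combines with [glim tifn] of type (t→(e→s)): type ((s→s)→t).
[[fep [florp zib]] [[glim tifn] drave]] — [[glim tifn] drave] of type ((s→s)→t) combines with [fep [florp zib]] of type (s→s): type t.

t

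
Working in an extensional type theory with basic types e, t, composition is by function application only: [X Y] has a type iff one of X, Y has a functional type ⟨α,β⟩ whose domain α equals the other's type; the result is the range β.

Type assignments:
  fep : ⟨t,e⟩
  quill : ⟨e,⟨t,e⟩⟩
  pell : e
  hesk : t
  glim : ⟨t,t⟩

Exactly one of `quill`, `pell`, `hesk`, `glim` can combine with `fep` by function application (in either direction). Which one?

hesk

quill : ⟨e,⟨t,e⟩⟩ — neither side's domain matches the other.
pell : e — neither side's domain matches the other.
hesk — combines: fep : ⟨t,e⟩ takes hesk : t as argument, giving e.
glim : ⟨t,t⟩ — neither side's domain matches the other.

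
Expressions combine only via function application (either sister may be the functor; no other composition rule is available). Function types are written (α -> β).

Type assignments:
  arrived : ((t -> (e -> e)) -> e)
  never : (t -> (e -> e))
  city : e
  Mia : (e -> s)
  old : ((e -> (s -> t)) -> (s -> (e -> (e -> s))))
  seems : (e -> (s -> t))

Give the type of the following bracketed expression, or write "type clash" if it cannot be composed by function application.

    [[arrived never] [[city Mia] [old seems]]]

(e -> s)

[arrived never] — arrived of type ((t -> (e -> e)) -> e) combines with never of type (t -> (e -> e)): type e.
[city Mia] — Mia of type (e -> s) combines with city of type e: type s.
[old seems] — old of type ((e -> (s -> t)) -> (s -> (e -> (e -> s)))) combines with seems of type (e -> (s -> t)): type (s -> (e -> (e -> s))).
[[city Mia] [old seems]] — [old seems] of type (s -> (e -> (e -> s))) combines with [city Mia] of type s: type (e -> (e -> s)).
[[arrived never] [[city Mia] [old seems]]] — [[city Mia] [old seems]] of type (e -> (e -> s)) combines with [arrived never] of type e: type (e -> s).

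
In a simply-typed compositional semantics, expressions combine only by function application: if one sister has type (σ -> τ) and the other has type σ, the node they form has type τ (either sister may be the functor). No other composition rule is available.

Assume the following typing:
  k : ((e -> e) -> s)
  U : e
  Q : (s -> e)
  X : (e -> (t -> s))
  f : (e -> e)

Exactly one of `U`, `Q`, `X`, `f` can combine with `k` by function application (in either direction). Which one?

f

U : e — does not combine with k.
Q : (s -> e) — does not combine with k.
X : (e -> (t -> s)) — does not combine with k.
f — combines: k : ((e -> e) -> s) takes f : (e -> e) as argument, giving s.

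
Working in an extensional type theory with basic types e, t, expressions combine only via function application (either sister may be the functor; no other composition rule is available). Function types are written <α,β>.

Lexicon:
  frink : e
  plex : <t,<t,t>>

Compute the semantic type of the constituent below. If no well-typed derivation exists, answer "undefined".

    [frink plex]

At [frink plex]: neither e nor <t,<t,t>> can take the other as argument; the node is ill-typed.

undefined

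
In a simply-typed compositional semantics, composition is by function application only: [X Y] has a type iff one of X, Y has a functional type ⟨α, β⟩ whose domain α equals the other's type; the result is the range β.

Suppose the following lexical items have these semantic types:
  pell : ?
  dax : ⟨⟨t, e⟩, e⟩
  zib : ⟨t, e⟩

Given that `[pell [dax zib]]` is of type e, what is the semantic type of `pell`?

⟨e, e⟩

[pell [dax zib]] is required to be e. [dax zib] : e cannot yield e as functor, so pell : ⟨e, e⟩.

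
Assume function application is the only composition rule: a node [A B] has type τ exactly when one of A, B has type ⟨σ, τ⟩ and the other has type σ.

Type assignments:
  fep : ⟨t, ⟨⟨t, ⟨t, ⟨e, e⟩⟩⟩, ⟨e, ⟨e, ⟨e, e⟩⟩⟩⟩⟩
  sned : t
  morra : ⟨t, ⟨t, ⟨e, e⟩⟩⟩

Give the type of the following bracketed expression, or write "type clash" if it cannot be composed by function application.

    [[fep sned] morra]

[fep sned]: functor fep : ⟨t, ⟨⟨t, ⟨t, ⟨e, e⟩⟩⟩, ⟨e, ⟨e, ⟨e, e⟩⟩⟩⟩⟩, argument sned : t; result ⟨⟨t, ⟨t, ⟨e, e⟩⟩⟩, ⟨e, ⟨e, ⟨e, e⟩⟩⟩⟩.
[[fep sned] morra]: functor [fep sned] : ⟨⟨t, ⟨t, ⟨e, e⟩⟩⟩, ⟨e, ⟨e, ⟨e, e⟩⟩⟩⟩, argument morra : ⟨t, ⟨t, ⟨e, e⟩⟩⟩; result ⟨e, ⟨e, ⟨e, e⟩⟩⟩.

⟨e, ⟨e, ⟨e, e⟩⟩⟩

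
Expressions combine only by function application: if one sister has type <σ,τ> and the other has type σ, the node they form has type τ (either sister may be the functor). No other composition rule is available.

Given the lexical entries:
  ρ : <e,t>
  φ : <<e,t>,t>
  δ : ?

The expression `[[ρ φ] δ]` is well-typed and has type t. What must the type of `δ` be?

[[ρ φ] δ] must have type t. The sister [ρ φ] has type t; that is not a function onto t, so δ must be the functor, of type <t,t>.

<t,t>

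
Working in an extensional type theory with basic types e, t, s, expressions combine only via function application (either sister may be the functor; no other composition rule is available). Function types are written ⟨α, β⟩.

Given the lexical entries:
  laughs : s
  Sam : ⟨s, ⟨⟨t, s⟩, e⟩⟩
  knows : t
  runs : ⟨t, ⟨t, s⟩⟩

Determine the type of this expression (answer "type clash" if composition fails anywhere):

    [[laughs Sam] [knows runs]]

At [laughs Sam], Sam : ⟨s, ⟨⟨t, s⟩, e⟩⟩ takes laughs : s, giving ⟨⟨t, s⟩, e⟩.
At [knows runs], runs : ⟨t, ⟨t, s⟩⟩ takes knows : t, giving ⟨t, s⟩.
At [[laughs Sam] [knows runs]], [laughs Sam] : ⟨⟨t, s⟩, e⟩ takes [knows runs] : ⟨t, s⟩, giving e.

e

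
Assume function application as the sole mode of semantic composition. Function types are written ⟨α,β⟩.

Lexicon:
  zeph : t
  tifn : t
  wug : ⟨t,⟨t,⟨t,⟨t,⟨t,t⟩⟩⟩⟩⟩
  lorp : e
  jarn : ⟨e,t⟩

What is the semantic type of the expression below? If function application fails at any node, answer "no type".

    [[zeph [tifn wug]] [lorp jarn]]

⟨t,⟨t,t⟩⟩

[tifn wug]: ⟨t,⟨t,⟨t,⟨t,⟨t,t⟩⟩⟩⟩⟩ applied to t yields ⟨t,⟨t,⟨t,⟨t,t⟩⟩⟩⟩.
[zeph [tifn wug]]: ⟨t,⟨t,⟨t,⟨t,t⟩⟩⟩⟩ applied to t yields ⟨t,⟨t,⟨t,t⟩⟩⟩.
[lorp jarn]: ⟨e,t⟩ applied to e yields t.
[[zeph [tifn wug]] [lorp jarn]]: ⟨t,⟨t,⟨t,t⟩⟩⟩ applied to t yields ⟨t,⟨t,t⟩⟩.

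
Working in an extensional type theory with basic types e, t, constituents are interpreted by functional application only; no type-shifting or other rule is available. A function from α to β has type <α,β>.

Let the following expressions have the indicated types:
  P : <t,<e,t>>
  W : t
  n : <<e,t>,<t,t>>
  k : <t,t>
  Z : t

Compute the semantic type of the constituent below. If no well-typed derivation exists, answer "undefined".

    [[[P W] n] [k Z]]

t

[P W] — P of type <t,<e,t>> combines with W of type t: type <e,t>.
[[P W] n] — n of type <<e,t>,<t,t>> combines with [P W] of type <e,t>: type <t,t>.
[k Z] — k of type <t,t> combines with Z of type t: type t.
[[[P W] n] [k Z]] — [[P W] n] of type <t,t> combines with [k Z] of type t: type t.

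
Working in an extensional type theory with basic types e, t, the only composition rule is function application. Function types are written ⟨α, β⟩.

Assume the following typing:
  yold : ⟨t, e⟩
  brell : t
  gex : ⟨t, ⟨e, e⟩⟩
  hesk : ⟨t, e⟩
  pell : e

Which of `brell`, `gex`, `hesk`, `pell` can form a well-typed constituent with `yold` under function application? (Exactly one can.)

brell

brell — combines: yold : ⟨t, e⟩ takes brell : t as argument, giving e.
gex : ⟨t, ⟨e, e⟩⟩ — neither side's domain matches the other.
hesk : ⟨t, e⟩ — neither side's domain matches the other.
pell : e — neither side's domain matches the other.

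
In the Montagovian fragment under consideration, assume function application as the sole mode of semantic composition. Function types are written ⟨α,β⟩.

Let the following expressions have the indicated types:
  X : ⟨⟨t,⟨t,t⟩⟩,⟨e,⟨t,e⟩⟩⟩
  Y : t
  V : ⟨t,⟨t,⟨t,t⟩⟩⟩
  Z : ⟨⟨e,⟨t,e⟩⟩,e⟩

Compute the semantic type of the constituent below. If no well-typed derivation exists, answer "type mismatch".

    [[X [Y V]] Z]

e

[Y V]: functor V : ⟨t,⟨t,⟨t,t⟩⟩⟩, argument Y : t; result ⟨t,⟨t,t⟩⟩.
[X [Y V]]: functor X : ⟨⟨t,⟨t,t⟩⟩,⟨e,⟨t,e⟩⟩⟩, argument [Y V] : ⟨t,⟨t,t⟩⟩; result ⟨e,⟨t,e⟩⟩.
[[X [Y V]] Z]: functor Z : ⟨⟨e,⟨t,e⟩⟩,e⟩, argument [X [Y V]] : ⟨e,⟨t,e⟩⟩; result e.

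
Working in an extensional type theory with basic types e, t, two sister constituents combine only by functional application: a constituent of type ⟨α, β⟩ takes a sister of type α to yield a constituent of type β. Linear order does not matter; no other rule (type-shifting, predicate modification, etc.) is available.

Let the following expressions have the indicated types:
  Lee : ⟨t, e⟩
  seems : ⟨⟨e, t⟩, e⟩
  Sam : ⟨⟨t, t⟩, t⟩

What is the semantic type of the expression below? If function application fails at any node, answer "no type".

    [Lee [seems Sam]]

[seems Sam]: ⟨⟨e, t⟩, e⟩ and ⟨⟨t, t⟩, t⟩ cannot combine by function application — type clash.

no type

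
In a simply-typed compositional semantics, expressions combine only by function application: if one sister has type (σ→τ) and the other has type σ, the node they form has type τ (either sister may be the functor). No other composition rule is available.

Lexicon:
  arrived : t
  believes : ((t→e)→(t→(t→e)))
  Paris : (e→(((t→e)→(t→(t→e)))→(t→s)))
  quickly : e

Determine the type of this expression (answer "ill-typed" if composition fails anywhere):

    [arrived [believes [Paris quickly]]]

[Paris quickly]: functor Paris : (e→(((t→e)→(t→(t→e)))→(t→s))), argument quickly : e; result (((t→e)→(t→(t→e)))→(t→s)).
[believes [Paris quickly]]: functor [Paris quickly] : (((t→e)→(t→(t→e)))→(t→s)), argument believes : ((t→e)→(t→(t→e))); result (t→s).
[arrived [believes [Paris quickly]]]: functor [believes [Paris quickly]] : (t→s), argument arrived : t; result s.

s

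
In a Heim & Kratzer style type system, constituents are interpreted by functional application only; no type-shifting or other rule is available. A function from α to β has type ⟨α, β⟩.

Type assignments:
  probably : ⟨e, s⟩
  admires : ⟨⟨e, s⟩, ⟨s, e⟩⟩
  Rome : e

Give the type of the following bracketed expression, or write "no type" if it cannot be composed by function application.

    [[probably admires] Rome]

no type

At [probably admires], admires : ⟨⟨e, s⟩, ⟨s, e⟩⟩ takes probably : ⟨e, s⟩, giving ⟨s, e⟩.
[[probably admires] Rome]: ⟨s, e⟩ with e — neither is a function whose domain matches the other; composition fails here.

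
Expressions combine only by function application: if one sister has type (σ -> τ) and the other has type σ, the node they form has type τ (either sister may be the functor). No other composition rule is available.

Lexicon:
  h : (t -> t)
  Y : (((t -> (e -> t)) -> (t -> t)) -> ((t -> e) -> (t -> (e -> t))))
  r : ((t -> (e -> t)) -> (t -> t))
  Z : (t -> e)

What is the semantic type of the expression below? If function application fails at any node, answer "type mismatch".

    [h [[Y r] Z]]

[Y r]: Y is (((t -> (e -> t)) -> (t -> t)) -> ((t -> e) -> (t -> (e -> t)))), r is ((t -> (e -> t)) -> (t -> t)); result ((t -> e) -> (t -> (e -> t))).
[[Y r] Z]: [Y r] is ((t -> e) -> (t -> (e -> t))), Z is (t -> e); result (t -> (e -> t)).
At [h [[Y r] Z]]: neither (t -> t) nor (t -> (e -> t)) can take the other as argument; the node is ill-typed.

type mismatch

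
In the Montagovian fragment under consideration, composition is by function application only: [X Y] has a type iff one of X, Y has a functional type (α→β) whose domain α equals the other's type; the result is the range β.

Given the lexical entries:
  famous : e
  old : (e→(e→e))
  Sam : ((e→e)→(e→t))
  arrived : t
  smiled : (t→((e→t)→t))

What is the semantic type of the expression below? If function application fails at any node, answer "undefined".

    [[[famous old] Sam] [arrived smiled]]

t

[famous old]: functor old : (e→(e→e)), argument famous : e; result (e→e).
[[famous old] Sam]: functor Sam : ((e→e)→(e→t)), argument [famous old] : (e→e); result (e→t).
[arrived smiled]: functor smiled : (t→((e→t)→t)), argument arrived : t; result ((e→t)→t).
[[[famous old] Sam] [arrived smiled]]: functor [arrived smiled] : ((e→t)→t), argument [[famous old] Sam] : (e→t); result t.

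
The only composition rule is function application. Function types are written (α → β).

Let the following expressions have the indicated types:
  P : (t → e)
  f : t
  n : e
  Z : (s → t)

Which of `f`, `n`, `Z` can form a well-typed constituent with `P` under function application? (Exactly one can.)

f — combines: P : (t → e) takes f : t as argument, giving e.
n : e — does not combine with P.
Z : (s → t) — does not combine with P.

f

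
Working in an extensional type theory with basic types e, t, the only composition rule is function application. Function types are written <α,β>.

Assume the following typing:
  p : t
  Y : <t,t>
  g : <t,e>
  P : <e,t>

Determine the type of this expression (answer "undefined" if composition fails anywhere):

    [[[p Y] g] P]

[p Y] — Y of type <t,t> combines with p of type t: type t.
[[p Y] g] — g of type <t,e> combines with [p Y] of type t: type e.
[[[p Y] g] P] — P of type <e,t> combines with [[p Y] g] of type e: type t.

t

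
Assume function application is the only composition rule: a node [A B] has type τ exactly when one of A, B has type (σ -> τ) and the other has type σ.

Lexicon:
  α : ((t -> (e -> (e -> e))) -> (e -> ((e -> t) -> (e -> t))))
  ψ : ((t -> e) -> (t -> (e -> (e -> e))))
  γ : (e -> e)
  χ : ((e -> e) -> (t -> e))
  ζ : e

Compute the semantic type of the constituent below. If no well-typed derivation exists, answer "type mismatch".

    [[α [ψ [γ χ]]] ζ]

[γ χ]: functor χ : ((e -> e) -> (t -> e)), argument γ : (e -> e); result (t -> e).
[ψ [γ χ]]: functor ψ : ((t -> e) -> (t -> (e -> (e -> e)))), argument [γ χ] : (t -> e); result (t -> (e -> (e -> e))).
[α [ψ [γ χ]]]: functor α : ((t -> (e -> (e -> e))) -> (e -> ((e -> t) -> (e -> t)))), argument [ψ [γ χ]] : (t -> (e -> (e -> e))); result (e -> ((e -> t) -> (e -> t))).
[[α [ψ [γ χ]]] ζ]: functor [α [ψ [γ χ]]] : (e -> ((e -> t) -> (e -> t))), argument ζ : e; result ((e -> t) -> (e -> t)).

((e -> t) -> (e -> t))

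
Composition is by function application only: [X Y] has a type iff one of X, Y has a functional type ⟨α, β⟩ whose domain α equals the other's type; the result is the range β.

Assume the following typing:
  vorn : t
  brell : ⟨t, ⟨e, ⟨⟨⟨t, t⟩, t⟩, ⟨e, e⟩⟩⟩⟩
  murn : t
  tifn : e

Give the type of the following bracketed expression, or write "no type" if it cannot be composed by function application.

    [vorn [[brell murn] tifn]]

At [brell murn], brell : ⟨t, ⟨e, ⟨⟨⟨t, t⟩, t⟩, ⟨e, e⟩⟩⟩⟩ takes murn : t, giving ⟨e, ⟨⟨⟨t, t⟩, t⟩, ⟨e, e⟩⟩⟩.
At [[brell murn] tifn], [brell murn] : ⟨e, ⟨⟨⟨t, t⟩, t⟩, ⟨e, e⟩⟩⟩ takes tifn : e, giving ⟨⟨⟨t, t⟩, t⟩, ⟨e, e⟩⟩.
At [vorn [[brell murn] tifn]]: neither t nor ⟨⟨⟨t, t⟩, t⟩, ⟨e, e⟩⟩ can take the other as argument; the node is ill-typed.

no type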